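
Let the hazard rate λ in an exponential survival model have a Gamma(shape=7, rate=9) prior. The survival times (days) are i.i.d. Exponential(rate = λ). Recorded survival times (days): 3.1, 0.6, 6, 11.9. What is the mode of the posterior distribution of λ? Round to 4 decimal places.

λ̂_MAP = 0.3268

The Exponential(rate=λ) likelihood is ∝ λ^n e^(−λΣtᵢ). Here n = 4 and Σtᵢ = 3.1 + 0.6 + 6 + 11.9 = 21.6.
Posterior ∝ λ^6e^(−9λ) · λ^4e^(−21.6λ) = λ^10e^(−30.6λ), i.e. Gamma(11, 30.6).
Mode = (a−1)/b = 10/30.6 ≈ 0.3268.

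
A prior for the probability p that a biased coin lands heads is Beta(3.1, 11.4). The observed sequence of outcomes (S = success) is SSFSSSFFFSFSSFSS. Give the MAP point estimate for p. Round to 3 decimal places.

Prior: Beta(3.1, 11.4).
Data: 10 successes in 16 trials (from the sequence). The binomial likelihood contributes p^10(1−p)^6, so the posterior is Beta(3.1+10, 11.4+6) = Beta(13.1, 17.4).
For Beta(a, b) with a, b > 1 the mode is (a−1)/(a+b−2) = 12.1/28.5 ≈ 0.425.

p̂_MAP = 0.425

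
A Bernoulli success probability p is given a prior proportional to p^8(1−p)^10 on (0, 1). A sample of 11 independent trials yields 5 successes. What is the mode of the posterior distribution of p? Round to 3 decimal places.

p̂_MAP = 0.448

The prior density ∝ p^8(1−p)^10 is the kernel of Beta(9, 11).
Data: 5 successes in 11 trials. The binomial likelihood contributes p^5(1−p)^6, so the posterior is Beta(9+5, 11+6) = Beta(14, 17).
For Beta(a, b) with a, b > 1 the mode is (a−1)/(a+b−2) = 13/29 ≈ 0.448.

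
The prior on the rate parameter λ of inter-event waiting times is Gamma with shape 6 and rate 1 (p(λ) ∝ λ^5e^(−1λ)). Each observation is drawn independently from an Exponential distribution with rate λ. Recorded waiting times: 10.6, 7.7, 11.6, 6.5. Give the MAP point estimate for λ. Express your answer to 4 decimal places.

λ̂_MAP = 0.2406

The Exponential(rate=λ) likelihood is ∝ λ^n e^(−λΣtᵢ). Here n = 4 and Σtᵢ = 10.6 + 7.7 + 11.6 + 6.5 = 36.4.
Posterior ∝ λ^5e^(−1λ) · λ^4e^(−36.4λ) = λ^9e^(−37.4λ), i.e. Gamma(10, 37.4).
Mode = (a−1)/b = 9/37.4 ≈ 0.2406.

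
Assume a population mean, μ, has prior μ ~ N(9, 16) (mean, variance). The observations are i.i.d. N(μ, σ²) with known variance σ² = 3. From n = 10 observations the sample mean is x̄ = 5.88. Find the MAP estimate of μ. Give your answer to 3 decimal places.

μ̂_MAP = 5.937

n = 10, x̄ = 5.88.
For a Normal prior and Normal likelihood with known variance, the posterior is Normal; its mode equals its mean, the precision-weighted average.
Prior precision 1/σ₀² = 1/16 = 0.0625; data precision n/σ² = 10/3.
μ̂ = (0.0625·9 + (10/3)·5.88) / (0.0625 + 10/3) = 20.1625/(163/48) = 4839/815 ≈ 5.937.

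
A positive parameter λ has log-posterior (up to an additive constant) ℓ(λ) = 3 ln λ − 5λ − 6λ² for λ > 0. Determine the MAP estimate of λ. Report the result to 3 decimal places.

λ̂_MAP = 0.333

ℓ'(λ) = 3/λ − 5 − 12λ. Setting this to zero and multiplying by λ: 12λ² + 5λ − 3 = 0.
λ = (−5 + √(5² + 4·12·3)) / (2·12) = (−5 + √169) / 24 = (−5 + 13)/24 = 1/3.
ℓ''(λ) = −3/λ² − 12 < 0, confirming a maximum.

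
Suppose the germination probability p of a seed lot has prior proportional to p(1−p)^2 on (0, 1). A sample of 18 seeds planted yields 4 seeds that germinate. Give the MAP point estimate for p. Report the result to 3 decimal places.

The prior density ∝ p(1−p)^2 is the kernel of Beta(2, 3).
Data: 4 successes in 18 trials. The binomial likelihood contributes p^4(1−p)^14, so the posterior is Beta(2+4, 3+14) = Beta(6, 17).
For Beta(a, b) with a, b > 1 the mode is (a−1)/(a+b−2) = 5/21 ≈ 0.238.

p̂_MAP = 0.238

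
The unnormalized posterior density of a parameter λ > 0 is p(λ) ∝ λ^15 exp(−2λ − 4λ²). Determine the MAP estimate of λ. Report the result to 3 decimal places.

λ̂_MAP = 1.250

ℓ'(λ) = 15/λ − 2 − 8λ. Setting this to zero and multiplying by λ: 8λ² + 2λ − 15 = 0.
λ = (−2 + √(2² + 4·8·15)) / (2·8) = (−2 + √484) / 16 = (−2 + 22)/16 = 5/4.
ℓ''(λ) = −15/λ² − 8 < 0, confirming a maximum.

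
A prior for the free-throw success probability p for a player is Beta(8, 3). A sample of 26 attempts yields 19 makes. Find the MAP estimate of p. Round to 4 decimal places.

Prior: Beta(8, 3).
Data: 19 successes in 26 trials. The binomial likelihood contributes p^19(1−p)^7, so the posterior is Beta(8+19, 3+7) = Beta(27, 10).
For Beta(a, b) with a, b > 1 the mode is (a−1)/(a+b−2) = 26/35 ≈ 0.7429.

p̂_MAP = 0.7429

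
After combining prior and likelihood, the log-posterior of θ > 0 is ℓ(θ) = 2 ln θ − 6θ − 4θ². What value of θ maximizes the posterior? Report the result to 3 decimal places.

ℓ'(θ) = 2/θ − 6 − 8θ. Setting this to zero and multiplying by θ: 8θ² + 6θ − 2 = 0.
θ = (−6 + √(6² + 4·8·2)) / (2·8) = (−6 + √100) / 16 = (−6 + 10)/16 = 1/4.
ℓ''(θ) = −2/θ² − 8 < 0, confirming a maximum.

θ̂_MAP = 0.250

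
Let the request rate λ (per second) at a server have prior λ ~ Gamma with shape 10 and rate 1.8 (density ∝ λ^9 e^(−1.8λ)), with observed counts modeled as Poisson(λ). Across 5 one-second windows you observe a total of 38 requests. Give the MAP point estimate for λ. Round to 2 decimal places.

λ̂_MAP = 6.91

Σxᵢ = 38, n = 5.
Posterior ∝ λ^9e^(−1.8λ) · λ^38e^(−5λ) = λ^47e^(−6.8λ), i.e. Gamma(shape=48, rate=6.8).
The mode of a Gamma(a, b) with a ≥ 1 (shape–rate) is (a−1)/b = 47/6.8 ≈ 6.91.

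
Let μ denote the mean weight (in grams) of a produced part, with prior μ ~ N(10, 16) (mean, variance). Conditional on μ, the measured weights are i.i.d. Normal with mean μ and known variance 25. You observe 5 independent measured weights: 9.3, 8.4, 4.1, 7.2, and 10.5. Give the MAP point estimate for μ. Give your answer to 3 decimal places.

n = 5; x̄ = (9.3 + 8.4 + 4.1 + 7.2 + 10.5)/5 = 39.5/5 = 7.9.
For a Normal prior and Normal likelihood with known variance, the posterior is Normal; its mode equals its mean, the precision-weighted average.
Prior precision 1/σ₀² = 1/16 = 0.0625; data precision n/σ² = 5/25 = 0.2.
μ̂ = (0.0625·10 + 0.2·7.9) / (0.0625 + 0.2) = 2.205/0.2625 = 8.400.

μ̂_MAP = 8.400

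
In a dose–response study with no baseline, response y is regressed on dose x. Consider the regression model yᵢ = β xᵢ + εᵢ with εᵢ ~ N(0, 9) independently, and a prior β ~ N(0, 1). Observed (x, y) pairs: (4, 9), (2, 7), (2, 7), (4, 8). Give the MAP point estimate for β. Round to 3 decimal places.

log p(β | y) = −Σ(yᵢ − βxᵢ)²/(2·9) − β²/(2·1) + const.
Setting the derivative to zero: Σxᵢ(yᵢ − βxᵢ)/9 − β/1 = 0, so β = Σxᵢyᵢ / (Σxᵢ² + σ²/τ²).
Σxᵢyᵢ = 4·9 + 2·7 + 2·7 + 4·8 = 96; Σxᵢ² = 40; σ²/τ² = 9.
β̂_MAP = 96 / (40 + 9) = 96/49 ≈ 1.959.

β̂_MAP = 1.959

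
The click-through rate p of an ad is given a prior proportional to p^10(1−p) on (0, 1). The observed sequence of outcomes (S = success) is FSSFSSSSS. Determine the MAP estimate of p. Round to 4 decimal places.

p̂_MAP = 0.8500

The prior density ∝ p^10(1−p)^1 is the kernel of Beta(11, 2).
Data: 7 successes in 9 trials (from the sequence). The binomial likelihood contributes p^7(1−p)^2, so the posterior is Beta(11+7, 2+2) = Beta(18, 4).
For Beta(a, b) with a, b > 1 the mode is (a−1)/(a+b−2) = 17/20 ≈ 0.8500.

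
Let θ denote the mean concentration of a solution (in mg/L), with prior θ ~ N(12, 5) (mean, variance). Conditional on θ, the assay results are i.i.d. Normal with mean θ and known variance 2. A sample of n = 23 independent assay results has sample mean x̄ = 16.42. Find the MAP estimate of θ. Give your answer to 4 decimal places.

θ̂_MAP = 16.3444

n = 23, x̄ = 16.42.
For a Normal prior and Normal likelihood with known variance, the posterior is Normal; its mode equals its mean, the precision-weighted average.
Prior precision 1/σ₀² = 1/5 = 0.2; data precision n/σ² = 23/2 = 11.5.
θ̂ = (0.2·12 + 11.5·16.42) / (0.2 + 11.5) = 191.23/11.7 = 1471/90 ≈ 16.3444.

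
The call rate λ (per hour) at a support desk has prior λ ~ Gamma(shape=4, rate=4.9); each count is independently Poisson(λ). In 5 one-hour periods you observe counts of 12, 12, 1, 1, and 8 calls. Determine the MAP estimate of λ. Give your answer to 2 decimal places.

Σxᵢ = 12+12+1+1+8 = 34, with n = 5.
Posterior ∝ λ^3e^(−4.9λ) · λ^34e^(−5λ) = λ^37e^(−9.9λ), i.e. Gamma(shape=38, rate=9.9).
The mode of a Gamma(a, b) with a ≥ 1 (shape–rate) is (a−1)/b = 37/9.9 ≈ 3.74.

λ̂_MAP = 3.74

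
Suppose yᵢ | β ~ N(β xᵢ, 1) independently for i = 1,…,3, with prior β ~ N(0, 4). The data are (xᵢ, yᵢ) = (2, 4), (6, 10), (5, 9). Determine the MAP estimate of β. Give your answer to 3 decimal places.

β̂_MAP = 1.732

log p(β | y) = −Σ(yᵢ − βxᵢ)²/(2·1) − β²/(2·4) + const.
Setting the derivative to zero: Σxᵢ(yᵢ − βxᵢ)/1 − β/4 = 0, so β = Σxᵢyᵢ / (Σxᵢ² + σ²/τ²).
Σxᵢyᵢ = 2·4 + 6·10 + 5·9 = 113; Σxᵢ² = 65; σ²/τ² = 0.25.
β̂_MAP = 113 / (65 + 0.25) = 113/65.25 ≈ 1.732.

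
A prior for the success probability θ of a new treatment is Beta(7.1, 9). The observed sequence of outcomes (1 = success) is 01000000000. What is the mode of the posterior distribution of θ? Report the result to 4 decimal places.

θ̂_MAP = 0.2829

Prior: Beta(7.1, 9).
Data: 1 success in 11 trials (from the sequence). The binomial likelihood contributes θ(1−θ)^10, so the posterior is Beta(7.1+1, 9+10) = Beta(8.1, 19).
For Beta(a, b) with a, b > 1 the mode is (a−1)/(a+b−2) = 7.1/25.1 ≈ 0.2829.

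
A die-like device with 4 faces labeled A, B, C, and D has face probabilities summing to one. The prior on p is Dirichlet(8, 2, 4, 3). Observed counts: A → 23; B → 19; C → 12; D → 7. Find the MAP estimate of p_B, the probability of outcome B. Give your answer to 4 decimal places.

The posterior is Dirichlet(αᵢ + nᵢ) = Dirichlet(31, 21, 16, 10).
For a Dirichlet(a₁,…,a_K) with all aᵢ > 1, the mode has j-th component (aⱼ − 1)/(Σaᵢ − K).
Here Σaᵢ = 78 and K = 4, so p_B = (21 − 1)/(78 − 4) = 20/74 ≈ 0.2703.

MAP estimate of p_B = 0.2703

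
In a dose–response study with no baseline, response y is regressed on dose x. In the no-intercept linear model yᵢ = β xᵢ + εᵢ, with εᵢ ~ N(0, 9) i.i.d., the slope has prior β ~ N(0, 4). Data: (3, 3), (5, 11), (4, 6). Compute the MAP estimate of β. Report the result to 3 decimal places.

log p(β | y) = −Σ(yᵢ − βxᵢ)²/(2·9) − β²/(2·4) + const.
Setting the derivative to zero: Σxᵢ(yᵢ − βxᵢ)/9 − β/4 = 0, so β = Σxᵢyᵢ / (Σxᵢ² + σ²/τ²).
Σxᵢyᵢ = 3·3 + 5·11 + 4·6 = 88; Σxᵢ² = 50; σ²/τ² = 2.25.
β̂_MAP = 88 / (50 + 2.25) = 88/52.25 ≈ 1.684.

β̂_MAP = 1.684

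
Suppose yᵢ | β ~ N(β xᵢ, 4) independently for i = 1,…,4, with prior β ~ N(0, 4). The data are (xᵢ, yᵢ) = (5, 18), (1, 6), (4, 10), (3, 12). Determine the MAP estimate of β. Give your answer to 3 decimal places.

log p(β | y) = −Σ(yᵢ − βxᵢ)²/(2·4) − β²/(2·4) + const.
Setting the derivative to zero: Σxᵢ(yᵢ − βxᵢ)/4 − β/4 = 0, so β = Σxᵢyᵢ / (Σxᵢ² + σ²/τ²).
Σxᵢyᵢ = 5·18 + 1·6 + 4·10 + 3·12 = 172; Σxᵢ² = 51; σ²/τ² = 1.
β̂_MAP = 172 / (51 + 1) = 172/52 ≈ 3.308.

β̂_MAP = 3.308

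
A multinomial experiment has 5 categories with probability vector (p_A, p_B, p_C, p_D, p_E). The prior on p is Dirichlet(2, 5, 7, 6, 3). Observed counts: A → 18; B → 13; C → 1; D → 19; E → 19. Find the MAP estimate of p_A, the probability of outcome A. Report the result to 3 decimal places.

MAP estimate of p_A = 0.216

The posterior is Dirichlet(αᵢ + nᵢ) = Dirichlet(20, 18, 8, 25, 22).
For a Dirichlet(a₁,…,a_K) with all aᵢ > 1, the mode has j-th component (aⱼ − 1)/(Σaᵢ − K).
Here Σaᵢ = 93 and K = 5, so p_A = (20 − 1)/(93 − 5) = 19/88 ≈ 0.216.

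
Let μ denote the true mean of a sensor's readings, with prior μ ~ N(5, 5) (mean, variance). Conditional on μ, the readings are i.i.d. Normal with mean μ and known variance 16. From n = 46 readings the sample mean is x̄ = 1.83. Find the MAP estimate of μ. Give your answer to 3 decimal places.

μ̂_MAP = 2.036

n = 46, x̄ = 1.83.
For a Normal prior and Normal likelihood with known variance, the posterior is Normal; its mode equals its mean, the precision-weighted average.
Prior precision 1/σ₀² = 1/5 = 0.2; data precision n/σ² = 46/16 = 2.875.
μ̂ = (0.2·5 + 2.875·1.83) / (0.2 + 2.875) = 6.26125/3.075 = 5009/2460 ≈ 2.036.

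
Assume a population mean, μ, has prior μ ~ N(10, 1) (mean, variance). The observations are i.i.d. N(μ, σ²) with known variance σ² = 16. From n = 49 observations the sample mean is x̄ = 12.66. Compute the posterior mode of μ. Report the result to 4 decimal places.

μ̂_MAP = 12.0052

n = 49, x̄ = 12.66.
For a Normal prior and Normal likelihood with known variance, the posterior is Normal; its mode equals its mean, the precision-weighted average.
Prior precision 1/σ₀² = 1/1 = 1; data precision n/σ² = 49/16 = 3.0625.
μ̂ = (1·10 + 3.0625·12.66) / (1 + 3.0625) = 48.77125/4.0625 = 39017/3250 ≈ 12.0052.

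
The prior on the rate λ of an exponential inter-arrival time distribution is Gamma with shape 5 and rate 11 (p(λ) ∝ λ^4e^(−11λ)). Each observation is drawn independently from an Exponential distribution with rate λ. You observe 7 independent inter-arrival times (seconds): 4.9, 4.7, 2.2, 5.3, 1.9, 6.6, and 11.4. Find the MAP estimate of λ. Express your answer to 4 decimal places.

The Exponential(rate=λ) likelihood is ∝ λ^n e^(−λΣtᵢ). Here n = 7 and Σtᵢ = 4.9 + 4.7 + 2.2 + 5.3 + 1.9 + 6.6 + 11.4 = 37.
Posterior ∝ λ^4e^(−11λ) · λ^7e^(−37λ) = λ^11e^(−48λ), i.e. Gamma(12, 48).
Mode = (a−1)/b = 11/48 ≈ 0.2292.

λ̂_MAP = 0.2292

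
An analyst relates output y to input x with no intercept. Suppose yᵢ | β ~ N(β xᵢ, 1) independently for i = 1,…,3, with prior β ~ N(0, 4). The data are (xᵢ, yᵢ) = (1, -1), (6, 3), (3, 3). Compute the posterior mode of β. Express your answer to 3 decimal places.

β̂_MAP = 0.562

log p(β | y) = −Σ(yᵢ − βxᵢ)²/(2·1) − β²/(2·4) + const.
Setting the derivative to zero: Σxᵢ(yᵢ − βxᵢ)/1 − β/4 = 0, so β = Σxᵢyᵢ / (Σxᵢ² + σ²/τ²).
Σxᵢyᵢ = 1·(-1) + 6·3 + 3·3 = 26; Σxᵢ² = 46; σ²/τ² = 0.25.
β̂_MAP = 26 / (46 + 0.25) = 26/46.25 ≈ 0.562.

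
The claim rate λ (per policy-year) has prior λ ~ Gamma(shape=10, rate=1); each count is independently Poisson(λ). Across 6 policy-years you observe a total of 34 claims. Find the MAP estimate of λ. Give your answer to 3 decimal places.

Σxᵢ = 34, n = 6.
Posterior ∝ λ^9e^(−1λ) · λ^34e^(−6λ) = λ^43e^(−7λ), i.e. Gamma(shape=44, rate=7).
The mode of a Gamma(a, b) with a ≥ 1 (shape–rate) is (a−1)/b = 43/7 ≈ 6.143.

λ̂_MAP = 6.143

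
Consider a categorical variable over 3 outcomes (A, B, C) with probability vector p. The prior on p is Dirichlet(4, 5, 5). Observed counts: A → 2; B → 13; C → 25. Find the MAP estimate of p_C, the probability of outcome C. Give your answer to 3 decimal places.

MAP estimate of p_C = 0.569

The posterior is Dirichlet(αᵢ + nᵢ) = Dirichlet(6, 18, 30).
For a Dirichlet(a₁,…,a_K) with all aᵢ > 1, the mode has j-th component (aⱼ − 1)/(Σaᵢ − K).
Here Σaᵢ = 54 and K = 3, so p_C = (30 − 1)/(54 − 3) = 29/51 ≈ 0.569.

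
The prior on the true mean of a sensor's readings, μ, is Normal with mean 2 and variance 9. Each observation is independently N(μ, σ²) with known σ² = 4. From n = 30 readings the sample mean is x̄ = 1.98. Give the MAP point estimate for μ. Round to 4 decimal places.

n = 30, x̄ = 1.98.
For a Normal prior and Normal likelihood with known variance, the posterior is Normal; its mode equals its mean, the precision-weighted average.
Prior precision 1/σ₀² = 1/9; data precision n/σ² = 30/4 = 7.5.
μ̂ = ((1/9)·2 + 7.5·1.98) / (1/9 + 7.5) = (2713/180)/(137/18) = 2713/1370 ≈ 1.9803.

μ̂_MAP = 1.9803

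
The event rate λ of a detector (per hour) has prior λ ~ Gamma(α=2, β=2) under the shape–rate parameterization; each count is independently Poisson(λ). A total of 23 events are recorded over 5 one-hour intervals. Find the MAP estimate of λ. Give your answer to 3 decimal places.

Σxᵢ = 23, n = 5.
Posterior ∝ λe^(−2λ) · λ^23e^(−5λ) = λ^24e^(−7λ), i.e. Gamma(shape=25, rate=7).
The mode of a Gamma(a, b) with a ≥ 1 (shape–rate) is (a−1)/b = 24/7 ≈ 3.429.

λ̂_MAP = 3.429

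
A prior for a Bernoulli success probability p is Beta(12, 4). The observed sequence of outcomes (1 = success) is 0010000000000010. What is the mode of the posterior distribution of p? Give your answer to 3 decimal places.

Prior: Beta(12, 4).
Data: 2 successes in 16 trials (from the sequence). The binomial likelihood contributes p^2(1−p)^14, so the posterior is Beta(12+2, 4+14) = Beta(14, 18).
For Beta(a, b) with a, b > 1 the mode is (a−1)/(a+b−2) = 13/30 ≈ 0.433.

p̂_MAP = 0.433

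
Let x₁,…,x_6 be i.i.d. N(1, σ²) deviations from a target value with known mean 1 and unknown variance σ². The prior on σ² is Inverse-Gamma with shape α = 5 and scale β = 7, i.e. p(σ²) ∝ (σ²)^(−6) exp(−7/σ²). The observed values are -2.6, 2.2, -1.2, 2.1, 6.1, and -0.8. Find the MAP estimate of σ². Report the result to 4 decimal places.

Sum of squared deviations about the known mean: SS = (-2.6−1)² + (2.2−1)² + (-1.2−1)² + (2.1−1)² + (6.1−1)² + (-0.8−1)² = 49.7.
The Normal likelihood contributes (σ²)^(−n/2) exp(−SS/(2σ²)), so the posterior is Inverse-Gamma(α + n/2, β + SS/2) = Inverse-Gamma(8, 31.85).
The mode of Inverse-Gamma(a, b) is b/(a+1) = 31.85/9 ≈ 3.5389.

σ̂²_MAP = 3.5389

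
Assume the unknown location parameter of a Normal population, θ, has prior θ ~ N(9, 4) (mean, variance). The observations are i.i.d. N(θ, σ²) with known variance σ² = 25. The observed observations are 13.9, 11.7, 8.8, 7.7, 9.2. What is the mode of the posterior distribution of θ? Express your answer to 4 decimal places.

θ̂_MAP = 9.5600

n = 5; x̄ = (13.9 + 11.7 + 8.8 + 7.7 + 9.2)/5 = 51.3/5 = 10.26.
For a Normal prior and Normal likelihood with known variance, the posterior is Normal; its mode equals its mean, the precision-weighted average.
Prior precision 1/σ₀² = 1/4 = 0.25; data precision n/σ² = 5/25 = 0.2.
θ̂ = (0.25·9 + 0.2·10.26) / (0.25 + 0.2) = 4.302/0.45 = 9.5600.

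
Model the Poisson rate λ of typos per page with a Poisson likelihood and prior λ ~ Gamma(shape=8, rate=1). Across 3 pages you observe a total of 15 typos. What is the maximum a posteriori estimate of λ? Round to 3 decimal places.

λ̂_MAP = 5.500

Σxᵢ = 15, n = 3.
Posterior ∝ λ^7e^(−1λ) · λ^15e^(−3λ) = λ^22e^(−4λ), i.e. Gamma(shape=23, rate=4).
The mode of a Gamma(a, b) with a ≥ 1 (shape–rate) is (a−1)/b = 22/4 ≈ 5.500.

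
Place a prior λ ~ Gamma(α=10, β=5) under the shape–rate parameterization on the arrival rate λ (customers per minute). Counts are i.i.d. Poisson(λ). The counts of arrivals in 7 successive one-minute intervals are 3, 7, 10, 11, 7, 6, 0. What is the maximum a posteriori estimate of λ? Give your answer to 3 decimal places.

λ̂_MAP = 4.417

Σxᵢ = 3+7+10+11+7+6+0 = 44, with n = 7.
Posterior ∝ λ^9e^(−5λ) · λ^44e^(−7λ) = λ^53e^(−12λ), i.e. Gamma(shape=54, rate=12).
The mode of a Gamma(a, b) with a ≥ 1 (shape–rate) is (a−1)/b = 53/12 ≈ 4.417.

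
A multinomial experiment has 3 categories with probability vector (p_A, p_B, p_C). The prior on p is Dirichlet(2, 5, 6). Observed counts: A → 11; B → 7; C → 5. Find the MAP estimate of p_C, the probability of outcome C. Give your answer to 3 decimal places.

The posterior is Dirichlet(αᵢ + nᵢ) = Dirichlet(13, 12, 11).
For a Dirichlet(a₁,…,a_K) with all aᵢ > 1, the mode has j-th component (aⱼ − 1)/(Σaᵢ − K).
Here Σaᵢ = 36 and K = 3, so p_C = (11 − 1)/(36 − 3) = 10/33 ≈ 0.303.

MAP estimate of p_C = 0.303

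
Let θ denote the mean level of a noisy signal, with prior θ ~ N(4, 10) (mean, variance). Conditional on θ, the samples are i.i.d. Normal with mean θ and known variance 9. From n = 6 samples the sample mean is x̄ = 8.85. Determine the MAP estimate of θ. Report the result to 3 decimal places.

θ̂_MAP = 8.217

n = 6, x̄ = 8.85.
For a Normal prior and Normal likelihood with known variance, the posterior is Normal; its mode equals its mean, the precision-weighted average.
Prior precision 1/σ₀² = 1/10 = 0.1; data precision n/σ² = 6/9 = 2/3.
θ̂ = (0.1·4 + (2/3)·8.85) / (0.1 + 2/3) = 6.3/(23/30) = 189/23 ≈ 8.217.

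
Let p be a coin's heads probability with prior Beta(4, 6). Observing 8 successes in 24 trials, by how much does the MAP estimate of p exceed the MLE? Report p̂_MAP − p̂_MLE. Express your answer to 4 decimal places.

Posterior is Beta(12, 22); MAP = (12−1)/(34−2) = 11/32 ≈ 0.34375.
MLE ignores the prior: p̂_MLE = k/n = 8/24 ≈ 0.33333.
Difference = 11/32 − 8/24 = 1/96 ≈ 0.0104.

MAP − MLE = 0.0104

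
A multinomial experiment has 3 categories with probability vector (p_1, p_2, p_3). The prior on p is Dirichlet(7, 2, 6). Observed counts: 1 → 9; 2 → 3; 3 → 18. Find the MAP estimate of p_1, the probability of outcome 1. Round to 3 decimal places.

MAP estimate: 0.357

The posterior is Dirichlet(αᵢ + nᵢ) = Dirichlet(16, 5, 24).
For a Dirichlet(a₁,…,a_K) with all aᵢ > 1, the mode has j-th component (aⱼ − 1)/(Σaᵢ − K).
Here Σaᵢ = 45 and K = 3, so p_1 = (16 − 1)/(45 − 3) = 15/42 ≈ 0.357.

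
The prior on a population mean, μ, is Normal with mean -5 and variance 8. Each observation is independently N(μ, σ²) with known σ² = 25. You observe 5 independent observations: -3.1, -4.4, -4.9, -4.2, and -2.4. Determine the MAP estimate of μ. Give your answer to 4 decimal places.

n = 5; x̄ = ((-3.1) + (-4.4) + (-4.9) + (-4.2) + (-2.4))/5 = -19/5 = -3.8.
For a Normal prior and Normal likelihood with known variance, the posterior is Normal; its mode equals its mean, the precision-weighted average.
Prior precision 1/σ₀² = 1/8 = 0.125; data precision n/σ² = 5/25 = 0.2.
μ̂ = (0.125·(-5) + 0.2·(-3.8)) / (0.125 + 0.2) = (-1.385)/0.325 = -277/65 ≈ -4.2615.

μ̂_MAP = -4.2615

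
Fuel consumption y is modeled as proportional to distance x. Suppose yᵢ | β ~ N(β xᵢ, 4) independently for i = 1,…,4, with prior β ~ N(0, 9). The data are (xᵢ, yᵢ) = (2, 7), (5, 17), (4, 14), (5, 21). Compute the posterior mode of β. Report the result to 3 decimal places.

log p(β | y) = −Σ(yᵢ − βxᵢ)²/(2·4) − β²/(2·9) + const.
Setting the derivative to zero: Σxᵢ(yᵢ − βxᵢ)/4 − β/9 = 0, so β = Σxᵢyᵢ / (Σxᵢ² + σ²/τ²).
Σxᵢyᵢ = 2·7 + 5·17 + 4·14 + 5·21 = 260; Σxᵢ² = 70; σ²/τ² = 4/9.
β̂_MAP = 260 / (70 + 4/9) = 260/(634/9) = 1170/317 ≈ 3.691.

β̂_MAP = 3.691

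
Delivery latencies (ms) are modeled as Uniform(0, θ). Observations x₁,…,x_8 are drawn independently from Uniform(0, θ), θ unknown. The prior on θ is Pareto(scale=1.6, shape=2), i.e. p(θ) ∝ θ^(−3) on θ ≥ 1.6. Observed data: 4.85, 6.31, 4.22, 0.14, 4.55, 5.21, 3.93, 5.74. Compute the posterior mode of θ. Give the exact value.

θ̂_MAP = 6.31

The Uniform(0, θ) likelihood is θ^(−n) for θ ≥ max(xᵢ), zero otherwise. Here max(xᵢ) = 6.31.
Posterior ∝ θ^(−3) · θ^(−8) = θ^(−11) on θ ≥ max(1.6, 6.31) = 6.31.
This density is strictly decreasing in θ, so the posterior mode lies at the lower boundary of the support.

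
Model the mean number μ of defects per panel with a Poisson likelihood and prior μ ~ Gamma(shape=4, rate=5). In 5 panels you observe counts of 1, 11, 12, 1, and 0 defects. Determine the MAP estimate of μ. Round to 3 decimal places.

Σxᵢ = 1+11+12+1+0 = 25, with n = 5.
Posterior ∝ μ^3e^(−5μ) · μ^25e^(−5μ) = μ^28e^(−10μ), i.e. Gamma(shape=29, rate=10).
The mode of a Gamma(a, b) with a ≥ 1 (shape–rate) is (a−1)/b = 28/10 ≈ 2.800.

μ̂_MAP = 2.800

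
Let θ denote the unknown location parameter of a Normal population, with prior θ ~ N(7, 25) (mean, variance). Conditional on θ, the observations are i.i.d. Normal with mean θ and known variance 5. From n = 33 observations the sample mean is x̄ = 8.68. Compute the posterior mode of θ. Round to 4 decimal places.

θ̂_MAP = 8.6699

n = 33, x̄ = 8.68.
For a Normal prior and Normal likelihood with known variance, the posterior is Normal; its mode equals its mean, the precision-weighted average.
Prior precision 1/σ₀² = 1/25 = 0.04; data precision n/σ² = 33/5 = 6.6.
θ̂ = (0.04·7 + 6.6·8.68) / (0.04 + 6.6) = 57.568/6.64 = 3598/415 ≈ 8.6699.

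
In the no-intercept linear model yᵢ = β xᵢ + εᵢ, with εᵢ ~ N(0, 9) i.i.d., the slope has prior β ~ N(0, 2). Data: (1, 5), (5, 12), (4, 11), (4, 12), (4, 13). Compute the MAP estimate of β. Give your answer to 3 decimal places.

log p(β | y) = −Σ(yᵢ − βxᵢ)²/(2·9) − β²/(2·2) + const.
Setting the derivative to zero: Σxᵢ(yᵢ − βxᵢ)/9 − β/2 = 0, so β = Σxᵢyᵢ / (Σxᵢ² + σ²/τ²).
Σxᵢyᵢ = 1·5 + 5·12 + 4·11 + 4·12 + 4·13 = 209; Σxᵢ² = 74; σ²/τ² = 4.5.
β̂_MAP = 209 / (74 + 4.5) = 209/78.5 ≈ 2.662.

β̂_MAP = 2.662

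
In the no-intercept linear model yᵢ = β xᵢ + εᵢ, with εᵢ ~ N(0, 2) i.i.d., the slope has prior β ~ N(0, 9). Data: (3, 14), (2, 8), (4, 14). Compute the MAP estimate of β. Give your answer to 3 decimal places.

log p(β | y) = −Σ(yᵢ − βxᵢ)²/(2·2) − β²/(2·9) + const.
Setting the derivative to zero: Σxᵢ(yᵢ − βxᵢ)/2 − β/9 = 0, so β = Σxᵢyᵢ / (Σxᵢ² + σ²/τ²).
Σxᵢyᵢ = 3·14 + 2·8 + 4·14 = 114; Σxᵢ² = 29; σ²/τ² = 2/9.
β̂_MAP = 114 / (29 + 2/9) = 114/(263/9) = 1026/263 ≈ 3.901.

β̂_MAP = 3.901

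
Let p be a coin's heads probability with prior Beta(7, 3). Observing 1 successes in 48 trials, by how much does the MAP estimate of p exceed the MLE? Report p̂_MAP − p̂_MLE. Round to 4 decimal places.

Posterior is Beta(8, 50); MAP = (8−1)/(58−2) = 7/56 ≈ 0.12500.
MLE ignores the prior: p̂_MLE = k/n = 1/48 ≈ 0.02083.
Difference = 7/56 − 1/48 = 5/48 ≈ 0.1042.

MAP − MLE = 0.1042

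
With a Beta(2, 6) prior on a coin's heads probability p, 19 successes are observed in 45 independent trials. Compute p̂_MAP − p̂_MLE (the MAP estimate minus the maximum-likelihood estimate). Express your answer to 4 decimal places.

MAP − MLE = -0.0301

Posterior is Beta(21, 32); MAP = (21−1)/(53−2) = 20/51 ≈ 0.39216.
MLE ignores the prior: p̂_MLE = k/n = 19/45 ≈ 0.42222.
Difference = 20/51 − 19/45 = -23/765 ≈ -0.0301.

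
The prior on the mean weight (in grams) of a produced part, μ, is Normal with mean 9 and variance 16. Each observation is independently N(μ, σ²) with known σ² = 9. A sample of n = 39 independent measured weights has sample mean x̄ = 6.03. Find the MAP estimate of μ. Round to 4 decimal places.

μ̂_MAP = 6.0722

n = 39, x̄ = 6.03.
For a Normal prior and Normal likelihood with known variance, the posterior is Normal; its mode equals its mean, the precision-weighted average.
Prior precision 1/σ₀² = 1/16 = 0.0625; data precision n/σ² = 39/9 = 13/3.
μ̂ = (0.0625·9 + (13/3)·6.03) / (0.0625 + 13/3) = 26.6925/(211/48) = 32031/5275 ≈ 6.0722.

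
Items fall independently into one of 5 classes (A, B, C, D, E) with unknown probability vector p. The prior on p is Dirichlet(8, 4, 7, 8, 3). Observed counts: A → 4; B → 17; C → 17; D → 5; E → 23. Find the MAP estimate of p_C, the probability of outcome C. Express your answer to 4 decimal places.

The posterior is Dirichlet(αᵢ + nᵢ) = Dirichlet(12, 21, 24, 13, 26).
For a Dirichlet(a₁,…,a_K) with all aᵢ > 1, the mode has j-th component (aⱼ − 1)/(Σaᵢ − K).
Here Σaᵢ = 96 and K = 5, so p_C = (24 − 1)/(96 − 5) = 23/91 ≈ 0.2527.

MAP estimate of p_C = 0.2527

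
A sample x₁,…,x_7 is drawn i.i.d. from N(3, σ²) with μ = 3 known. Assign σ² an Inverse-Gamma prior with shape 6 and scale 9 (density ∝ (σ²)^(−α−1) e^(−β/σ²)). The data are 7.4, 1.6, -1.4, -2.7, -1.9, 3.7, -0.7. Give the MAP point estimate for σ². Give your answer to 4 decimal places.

Sum of squared deviations about the known mean: SS = (7.4−3)² + (1.6−3)² + (-1.4−3)² + (-2.7−3)² + (-1.9−3)² + (3.7−3)² + (-0.7−3)² = 111.36.
The Normal likelihood contributes (σ²)^(−n/2) exp(−SS/(2σ²)), so the posterior is Inverse-Gamma(α + n/2, β + SS/2) = Inverse-Gamma(9.5, 64.68).
The mode of Inverse-Gamma(a, b) is b/(a+1) = 64.68/10.5 ≈ 6.1600.

σ̂²_MAP = 6.1600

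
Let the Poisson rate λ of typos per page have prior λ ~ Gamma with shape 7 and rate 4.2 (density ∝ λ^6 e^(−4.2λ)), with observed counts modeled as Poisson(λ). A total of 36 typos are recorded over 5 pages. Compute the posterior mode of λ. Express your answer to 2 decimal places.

Σxᵢ = 36, n = 5.
Posterior ∝ λ^6e^(−4.2λ) · λ^36e^(−5λ) = λ^42e^(−9.2λ), i.e. Gamma(shape=43, rate=9.2).
The mode of a Gamma(a, b) with a ≥ 1 (shape–rate) is (a−1)/b = 42/9.2 ≈ 4.57.

λ̂_MAP = 4.57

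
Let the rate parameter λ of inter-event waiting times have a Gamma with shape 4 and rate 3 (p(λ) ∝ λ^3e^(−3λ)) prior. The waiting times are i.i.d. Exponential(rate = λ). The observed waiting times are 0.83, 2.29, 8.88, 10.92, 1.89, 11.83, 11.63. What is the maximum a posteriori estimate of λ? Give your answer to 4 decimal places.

The Exponential(rate=λ) likelihood is ∝ λ^n e^(−λΣtᵢ). Here n = 7 and Σtᵢ = 0.83 + 2.29 + 8.88 + 10.92 + 1.89 + 11.83 + 11.63 = 48.27.
Posterior ∝ λ^3e^(−3λ) · λ^7e^(−48.27λ) = λ^10e^(−51.27λ), i.e. Gamma(11, 51.27).
Mode = (a−1)/b = 10/51.27 ≈ 0.1950.

λ̂_MAP = 0.1950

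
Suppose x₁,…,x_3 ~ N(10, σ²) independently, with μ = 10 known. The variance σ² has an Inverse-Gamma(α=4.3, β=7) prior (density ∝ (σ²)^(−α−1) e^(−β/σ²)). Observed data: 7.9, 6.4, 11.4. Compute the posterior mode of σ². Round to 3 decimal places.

σ̂²_MAP = 2.451

Sum of squared deviations about the known mean: SS = (7.9−10)² + (6.4−10)² + (11.4−10)² = 19.33.
The Normal likelihood contributes (σ²)^(−n/2) exp(−SS/(2σ²)), so the posterior is Inverse-Gamma(α + n/2, β + SS/2) = Inverse-Gamma(5.8, 16.665).
The mode of Inverse-Gamma(a, b) is b/(a+1) = 16.665/6.8 ≈ 2.451.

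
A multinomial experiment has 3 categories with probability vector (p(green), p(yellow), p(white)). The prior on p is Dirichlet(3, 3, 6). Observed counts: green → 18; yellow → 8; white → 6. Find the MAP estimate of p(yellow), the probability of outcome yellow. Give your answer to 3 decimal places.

The posterior is Dirichlet(αᵢ + nᵢ) = Dirichlet(21, 11, 12).
For a Dirichlet(a₁,…,a_K) with all aᵢ > 1, the mode has j-th component (aⱼ − 1)/(Σaᵢ − K).
Here Σaᵢ = 44 and K = 3, so p(yellow) = (11 − 1)/(44 − 3) = 10/41 ≈ 0.244.

MAP estimate of p(yellow) = 0.244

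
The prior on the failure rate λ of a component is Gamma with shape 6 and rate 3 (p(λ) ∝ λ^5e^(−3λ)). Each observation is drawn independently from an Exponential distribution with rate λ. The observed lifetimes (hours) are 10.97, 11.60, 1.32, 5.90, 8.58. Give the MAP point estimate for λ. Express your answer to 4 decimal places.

The Exponential(rate=λ) likelihood is ∝ λ^n e^(−λΣtᵢ). Here n = 5 and Σtᵢ = 10.97 + 11.60 + 1.32 + 5.90 + 8.58 = 38.37.
Posterior ∝ λ^5e^(−3λ) · λ^5e^(−38.37λ) = λ^10e^(−41.37λ), i.e. Gamma(11, 41.37).
Mode = (a−1)/b = 10/41.37 ≈ 0.2417.

λ̂_MAP = 0.2417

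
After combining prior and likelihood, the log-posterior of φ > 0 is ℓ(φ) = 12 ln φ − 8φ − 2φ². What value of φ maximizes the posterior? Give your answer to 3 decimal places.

ℓ'(φ) = 12/φ − 8 − 4φ. Setting this to zero and multiplying by φ: 4φ² + 8φ − 12 = 0.
φ = (−8 + √(8² + 4·4·12)) / (2·4) = (−8 + √256) / 8 = (−8 + 16)/8 = 1.
ℓ''(φ) = −12/φ² − 4 < 0, confirming a maximum.

φ̂_MAP = 1.000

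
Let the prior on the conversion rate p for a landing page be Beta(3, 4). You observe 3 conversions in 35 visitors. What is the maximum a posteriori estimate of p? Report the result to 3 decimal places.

Prior: Beta(3, 4).
Data: 3 successes in 35 trials. The binomial likelihood contributes p^3(1−p)^32, so the posterior is Beta(3+3, 4+32) = Beta(6, 36).
For Beta(a, b) with a, b > 1 the mode is (a−1)/(a+b−2) = 5/40 ≈ 0.125.

p̂_MAP = 0.125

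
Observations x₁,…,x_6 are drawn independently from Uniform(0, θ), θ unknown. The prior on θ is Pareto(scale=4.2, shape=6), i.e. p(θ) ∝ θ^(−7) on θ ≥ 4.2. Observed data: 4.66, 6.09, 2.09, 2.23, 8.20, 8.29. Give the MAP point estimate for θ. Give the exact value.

θ̂_MAP = 8.29

The Uniform(0, θ) likelihood is θ^(−n) for θ ≥ max(xᵢ), zero otherwise. Here max(xᵢ) = 8.29.
Posterior ∝ θ^(−7) · θ^(−6) = θ^(−13) on θ ≥ max(4.2, 8.29) = 8.29.
This density is strictly decreasing in θ, so the posterior mode lies at the lower boundary of the support.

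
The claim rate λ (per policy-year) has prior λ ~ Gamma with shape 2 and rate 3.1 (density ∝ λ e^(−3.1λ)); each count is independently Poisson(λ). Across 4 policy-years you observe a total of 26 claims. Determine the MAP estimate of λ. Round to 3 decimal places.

λ̂_MAP = 3.803

Σxᵢ = 26, n = 4.
Posterior ∝ λe^(−3.1λ) · λ^26e^(−4λ) = λ^27e^(−7.1λ), i.e. Gamma(shape=28, rate=7.1).
The mode of a Gamma(a, b) with a ≥ 1 (shape–rate) is (a−1)/b = 27/7.1 ≈ 3.803.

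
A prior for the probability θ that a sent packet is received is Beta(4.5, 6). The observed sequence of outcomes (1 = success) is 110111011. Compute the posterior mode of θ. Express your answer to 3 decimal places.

Prior: Beta(4.5, 6).
Data: 7 successes in 9 trials (from the sequence). The binomial likelihood contributes θ^7(1−θ)^2, so the posterior is Beta(4.5+7, 6+2) = Beta(11.5, 8).
For Beta(a, b) with a, b > 1 the mode is (a−1)/(a+b−2) = 10.5/17.5 ≈ 0.600.

θ̂_MAP = 0.600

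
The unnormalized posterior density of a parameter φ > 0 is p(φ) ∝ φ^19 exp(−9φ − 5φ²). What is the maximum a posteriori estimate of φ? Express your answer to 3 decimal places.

φ̂_MAP = 1.000

ℓ'(φ) = 19/φ − 9 − 10φ. Setting this to zero and multiplying by φ: 10φ² + 9φ − 19 = 0.
φ = (−9 + √(9² + 4·10·19)) / (2·10) = (−9 + √841) / 20 = (−9 + 29)/20 = 1.
ℓ''(φ) = −19/φ² − 10 < 0, confirming a maximum.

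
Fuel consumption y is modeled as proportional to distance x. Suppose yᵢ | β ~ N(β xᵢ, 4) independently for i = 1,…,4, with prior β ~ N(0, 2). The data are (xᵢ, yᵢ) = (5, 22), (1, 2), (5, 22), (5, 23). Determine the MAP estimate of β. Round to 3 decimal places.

log p(β | y) = −Σ(yᵢ − βxᵢ)²/(2·4) − β²/(2·2) + const.
Setting the derivative to zero: Σxᵢ(yᵢ − βxᵢ)/4 − β/2 = 0, so β = Σxᵢyᵢ / (Σxᵢ² + σ²/τ²).
Σxᵢyᵢ = 5·22 + 1·2 + 5·22 + 5·23 = 337; Σxᵢ² = 76; σ²/τ² = 2.
β̂_MAP = 337 / (76 + 2) = 337/78 ≈ 4.321.

β̂_MAP = 4.321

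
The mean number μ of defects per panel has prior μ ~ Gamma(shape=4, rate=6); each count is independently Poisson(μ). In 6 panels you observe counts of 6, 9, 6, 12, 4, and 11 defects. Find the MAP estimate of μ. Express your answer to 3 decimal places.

Σxᵢ = 6+9+6+12+4+11 = 48, with n = 6.
Posterior ∝ μ^3e^(−6μ) · μ^48e^(−6μ) = μ^51e^(−12μ), i.e. Gamma(shape=52, rate=12).
The mode of a Gamma(a, b) with a ≥ 1 (shape–rate) is (a−1)/b = 51/12 ≈ 4.250.

μ̂_MAP = 4.250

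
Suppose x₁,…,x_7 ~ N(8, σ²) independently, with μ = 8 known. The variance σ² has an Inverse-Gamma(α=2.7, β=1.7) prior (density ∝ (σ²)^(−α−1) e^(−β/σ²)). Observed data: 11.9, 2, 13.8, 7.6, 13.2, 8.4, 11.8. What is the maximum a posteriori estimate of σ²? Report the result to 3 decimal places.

Sum of squared deviations about the known mean: SS = (11.9−8)² + (2−8)² + (13.8−8)² + (7.6−8)² + (13.2−8)² + (8.4−8)² + (11.8−8)² = 126.65.
The Normal likelihood contributes (σ²)^(−n/2) exp(−SS/(2σ²)), so the posterior is Inverse-Gamma(α + n/2, β + SS/2) = Inverse-Gamma(6.2, 65.025).
The mode of Inverse-Gamma(a, b) is b/(a+1) = 65.025/7.2 ≈ 9.031.

σ̂²_MAP = 9.031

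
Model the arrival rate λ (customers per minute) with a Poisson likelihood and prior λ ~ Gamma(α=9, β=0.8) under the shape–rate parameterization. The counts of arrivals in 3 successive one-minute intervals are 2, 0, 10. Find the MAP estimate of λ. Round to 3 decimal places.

Σxᵢ = 2+0+10 = 12, with n = 3.
Posterior ∝ λ^8e^(−0.8λ) · λ^12e^(−3λ) = λ^20e^(−3.8λ), i.e. Gamma(shape=21, rate=3.8).
The mode of a Gamma(a, b) with a ≥ 1 (shape–rate) is (a−1)/b = 20/3.8 ≈ 5.263.

λ̂_MAP = 5.263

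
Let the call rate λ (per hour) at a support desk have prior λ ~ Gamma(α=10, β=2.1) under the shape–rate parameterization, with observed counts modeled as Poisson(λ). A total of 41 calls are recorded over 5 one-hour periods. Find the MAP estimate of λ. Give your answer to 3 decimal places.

λ̂_MAP = 7.042

Σxᵢ = 41, n = 5.
Posterior ∝ λ^9e^(−2.1λ) · λ^41e^(−5λ) = λ^50e^(−7.1λ), i.e. Gamma(shape=51, rate=7.1).
The mode of a Gamma(a, b) with a ≥ 1 (shape–rate) is (a−1)/b = 50/7.1 ≈ 7.042.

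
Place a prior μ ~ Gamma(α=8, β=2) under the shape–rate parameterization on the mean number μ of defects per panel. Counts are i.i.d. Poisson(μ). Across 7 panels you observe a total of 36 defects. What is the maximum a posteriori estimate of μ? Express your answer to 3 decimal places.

μ̂_MAP = 4.778

Σxᵢ = 36, n = 7.
Posterior ∝ μ^7e^(−2μ) · μ^36e^(−7μ) = μ^43e^(−9μ), i.e. Gamma(shape=44, rate=9).
The mode of a Gamma(a, b) with a ≥ 1 (shape–rate) is (a−1)/b = 43/9 ≈ 4.778.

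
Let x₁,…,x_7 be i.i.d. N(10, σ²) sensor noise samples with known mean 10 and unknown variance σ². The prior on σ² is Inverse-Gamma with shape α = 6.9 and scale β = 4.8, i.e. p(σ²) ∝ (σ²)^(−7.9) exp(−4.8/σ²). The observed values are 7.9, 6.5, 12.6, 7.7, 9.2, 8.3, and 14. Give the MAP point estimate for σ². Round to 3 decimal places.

σ̂²_MAP = 2.537

Sum of squared deviations about the known mean: SS = (7.9−10)² + (6.5−10)² + (12.6−10)² + (7.7−10)² + (9.2−10)² + (8.3−10)² + (14−10)² = 48.24.
The Normal likelihood contributes (σ²)^(−n/2) exp(−SS/(2σ²)), so the posterior is Inverse-Gamma(α + n/2, β + SS/2) = Inverse-Gamma(10.4, 28.92).
The mode of Inverse-Gamma(a, b) is b/(a+1) = 28.92/11.4 ≈ 2.537.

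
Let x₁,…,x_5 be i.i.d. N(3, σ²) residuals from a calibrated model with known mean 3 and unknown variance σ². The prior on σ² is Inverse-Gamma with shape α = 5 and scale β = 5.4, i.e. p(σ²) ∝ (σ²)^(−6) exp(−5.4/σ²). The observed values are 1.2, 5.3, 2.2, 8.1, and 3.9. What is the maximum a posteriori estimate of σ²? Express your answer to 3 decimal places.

σ̂²_MAP = 2.752

Sum of squared deviations about the known mean: SS = (1.2−3)² + (5.3−3)² + (2.2−3)² + (8.1−3)² + (3.9−3)² = 35.99.
The Normal likelihood contributes (σ²)^(−n/2) exp(−SS/(2σ²)), so the posterior is Inverse-Gamma(α + n/2, β + SS/2) = Inverse-Gamma(7.5, 23.395).
The mode of Inverse-Gamma(a, b) is b/(a+1) = 23.395/8.5 ≈ 2.752.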